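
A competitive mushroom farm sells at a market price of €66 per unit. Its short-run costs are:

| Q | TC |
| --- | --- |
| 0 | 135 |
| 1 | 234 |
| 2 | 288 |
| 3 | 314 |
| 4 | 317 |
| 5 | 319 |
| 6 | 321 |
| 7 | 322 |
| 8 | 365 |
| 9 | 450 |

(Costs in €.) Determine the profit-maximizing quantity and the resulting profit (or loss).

Tabulate TR − TC: Q=0: -135; Q=1: -168; Q=2: -156; Q=3: -116; Q=4: -53; Q=5: 11; Q=6: 75; Q=7: 140; Q=8: 163; Q=9: 144.
Profit is maximized at Q = 8. AVC there is 230/8 = €28.75 ≤ P, so producing beats shutting down (which would give -€135).

Q = 8; profit = €163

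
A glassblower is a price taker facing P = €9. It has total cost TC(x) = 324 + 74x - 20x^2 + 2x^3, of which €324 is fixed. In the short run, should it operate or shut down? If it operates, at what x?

Shut down

Variable cost is VC = 74x - 20x^2 + 2x^3, so AVC = VC/x = 74 - 20x + 2x^2 and MC = dTC/dx = 74 - 40x + 6x^2.
AVC hits its minimum where MC = AVC, at x = 5, giving min AVC = 74 - 20·5 + 2·5^2 = €24.
P = €9 lies below min AVC = €24; no output level covers variable cost.
Shutting down limits the loss to fixed cost, €324.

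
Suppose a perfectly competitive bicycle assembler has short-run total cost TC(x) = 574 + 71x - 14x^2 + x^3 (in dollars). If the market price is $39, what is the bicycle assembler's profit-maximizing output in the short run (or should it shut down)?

From TC, MC = TC'(x) = 71 - 28x + 3x^2 and AVC = VC/x = 71 - 14x + x^2.
The AVC parabola has its vertex at x = 14/2 = 7, where AVC = 71 - 14·7 + 7^2 = $22.
Since P = $39 ≥ min AVC = $22, price covers variable cost and the firm should produce.
Solving P = MC: 32 - 28x + 3x^2 = 0 ⇒ x = 4/3 or 8. On the upward-sloping branch, x* = 8.
Check: AVC at x = 8 is $23 ≤ P, so revenue covers variable cost.
Profit = P·x − TC = 39·8 − 758 = -$446, a loss, but smaller than the $574 fixed cost the firm would lose by shutting down.

Produce at x = 8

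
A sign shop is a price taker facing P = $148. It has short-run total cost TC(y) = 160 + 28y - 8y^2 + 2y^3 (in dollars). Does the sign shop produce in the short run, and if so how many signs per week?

Produce at y = 6

From TC, MC = TC'(y) = 28 - 16y + 6y^2 and AVC = VC/y = 28 - 8y + 2y^2.
AVC hits its minimum where MC = AVC, at y = 2, giving min AVC = 28 - 8·2 + 2·2^2 = $20.
P = $148 exceeds min AVC = $20, so the firm stays open.
P = MC gives -120 - 16y + 6y^2 = 0, with roots -10/3 and 6. Take the larger (rising MC): y* = 6.
Check: AVC at y = 6 is $52 ≤ P, so revenue covers variable cost.
Profit = P·y − TC = 148·6 − 472 = $416.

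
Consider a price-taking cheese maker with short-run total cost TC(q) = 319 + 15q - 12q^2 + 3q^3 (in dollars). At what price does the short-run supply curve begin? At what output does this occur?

The shutdown price is the minimum of AVC. VC = 15q - 12q^2 + 3q^3, so AVC = 15 - 12q + 3q^2.
At the minimum of AVC, MC = AVC. MC = 15 - 24q + 9q^2; setting MC = AVC gives 6q^2 - 12q = 0, so q = 2. min AVC = 3.
So the shutdown price is $3.

$3 per unit, at q = 2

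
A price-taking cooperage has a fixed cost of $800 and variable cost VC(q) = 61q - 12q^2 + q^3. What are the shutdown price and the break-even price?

Shutdown price = $25; break-even price = $121

AVC = 61 - 12q + q^2; minimized at q = 6, giving min AVC = $25. That is the shutdown price.
ATC = 800/q + 61 - 12q + q^2. Setting dATC/dq = −800/q^2 − 12 + 2q = 0 gives q = 10 (since 2·10^3 − 12·10^2 = 800).
min ATC = 800/10 + 61 − 12·10 + 10^2 = $121. That is the break-even price.
Between these two prices the firm operates at a loss; above $121 it earns a profit.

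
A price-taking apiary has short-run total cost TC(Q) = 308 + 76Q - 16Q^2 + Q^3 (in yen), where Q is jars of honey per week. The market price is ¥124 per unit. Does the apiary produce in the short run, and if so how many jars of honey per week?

Produce at Q = 12

From TC, MC = TC'(Q) = 76 - 32Q + 3Q^2 and AVC = VC/Q = 76 - 16Q + Q^2.
The AVC parabola has its vertex at Q = 16/2 = 8, where AVC = 76 - 16·8 + 8^2 = ¥12.
P = ¥124 exceeds min AVC = ¥12, so the firm stays open.
P = MC gives -48 - 32Q + 3Q^2 = 0, with roots -4/3 and 12. Take the larger (rising MC): Q* = 12.
Check: AVC at Q = 12 is ¥28 ≤ P, so revenue covers variable cost.
Profit = P·Q − TC = 124·12 − 644 = ¥844.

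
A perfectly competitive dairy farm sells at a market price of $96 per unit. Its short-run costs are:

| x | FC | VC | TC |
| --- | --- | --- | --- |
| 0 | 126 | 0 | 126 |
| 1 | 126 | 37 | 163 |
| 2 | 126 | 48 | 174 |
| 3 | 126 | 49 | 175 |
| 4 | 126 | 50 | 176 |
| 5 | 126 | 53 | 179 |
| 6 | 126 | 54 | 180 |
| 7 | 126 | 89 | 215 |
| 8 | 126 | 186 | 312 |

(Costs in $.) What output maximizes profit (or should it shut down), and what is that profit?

x = 7; profit = $457

Tabulate TR − TC: x=0: -126; x=1: -67; x=2: 18; x=3: 113; x=4: 208; x=5: 301; x=6: 396; x=7: 457; x=8: 456.
Profit is maximized at x = 7. AVC there is 89/7 = $12.71 ≤ P, so producing beats shutting down (which would give -$126).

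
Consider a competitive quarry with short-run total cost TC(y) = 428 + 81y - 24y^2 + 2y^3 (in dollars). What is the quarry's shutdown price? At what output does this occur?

The firm shuts down when price falls below the minimum of average variable cost. AVC = VC/y = 81 - 24y + 2y^2.
At the minimum of AVC, MC = AVC. MC = 81 - 48y + 6y^2; setting MC = AVC gives 4y^2 - 24y = 0, so y = 6. min AVC = 9.
So the shutdown price is $9.

$9 per unit, at y = 6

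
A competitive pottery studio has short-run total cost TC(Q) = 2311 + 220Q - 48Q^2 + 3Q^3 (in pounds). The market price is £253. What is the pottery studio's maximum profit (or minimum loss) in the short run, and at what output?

AVC = 220 - 48Q + 3Q^2; min AVC = £28 at Q = 8. Since P = £253 ≥ min AVC, the firm produces.
MC = 220 - 96Q + 9Q^2. Setting P = MC and taking the root on the rising branch gives Q* = 11.
TR = 253·11 = 2783. TC = 2311 + 605 = 2916. Profit = 2783 − 2916 = -£133.
Shutting down would mean losing the fixed cost of £2311, so operating at a loss of £133 is better by £2178.

Profit = -£133 at Q = 11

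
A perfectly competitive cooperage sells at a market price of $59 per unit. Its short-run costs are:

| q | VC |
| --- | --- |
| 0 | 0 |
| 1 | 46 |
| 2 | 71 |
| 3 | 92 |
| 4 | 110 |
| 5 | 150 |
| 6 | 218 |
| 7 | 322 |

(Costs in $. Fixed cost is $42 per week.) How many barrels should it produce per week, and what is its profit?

q = 5; profit = $103

Profit at each row (π = 59q − TC): q=0: -42; q=1: -29; q=2: 5; q=3: 43; q=4: 84; q=5: 103; q=6: 94; q=7: 49.
Profit is maximized at q = 5. AVC there is 150/5 = $30 ≤ P, so producing beats shutting down (which would give -$42).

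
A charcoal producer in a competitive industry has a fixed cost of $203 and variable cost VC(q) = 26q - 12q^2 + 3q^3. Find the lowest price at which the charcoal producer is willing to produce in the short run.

$14 per unit

The shutdown price is the minimum of AVC. VC = 26q - 12q^2 + 3q^3, so AVC = 26 - 12q + 3q^2.
At the minimum of AVC, MC = AVC. MC = 26 - 24q + 9q^2; setting MC = AVC gives 6q^2 - 12q = 0, so q = 2. min AVC = 14.
So the shutdown price is $14.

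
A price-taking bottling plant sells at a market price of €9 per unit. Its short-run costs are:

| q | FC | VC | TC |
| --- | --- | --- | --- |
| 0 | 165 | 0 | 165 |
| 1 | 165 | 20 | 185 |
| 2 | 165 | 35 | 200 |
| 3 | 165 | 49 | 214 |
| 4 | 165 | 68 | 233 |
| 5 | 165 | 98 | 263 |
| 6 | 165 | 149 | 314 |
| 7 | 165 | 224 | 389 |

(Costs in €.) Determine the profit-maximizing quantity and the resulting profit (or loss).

Profit at each row (π = 9q − TC): q=0: -165; q=1: -176; q=2: -182; q=3: -187; q=4: -197; q=5: -218; q=6: -260; q=7: -326.
Profit is highest at q = 0. Equivalently, the lowest AVC in the table is 49/3 ≈ €16.33 at q = 3, and P = €9 falls below it — price never covers variable cost, so the firm shuts down and loses only its fixed cost.

q = 0 (shut down); profit = -€165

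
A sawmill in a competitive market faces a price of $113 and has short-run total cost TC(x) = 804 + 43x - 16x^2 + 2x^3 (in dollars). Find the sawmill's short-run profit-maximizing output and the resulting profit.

Profit = -$216 at x = 7

AVC = 43 - 16x + 2x^2 has its minimum $11 at x = 4; price $113 clears that bar, so the firm operates.
With MC = 43 - 32x + 6x^2, P = MC on the upward-sloping part at x* = 7.
TR = 113·7 = 791. TC = 804 + 203 = 1007. Profit = 791 − 1007 = -$216.
By producing, the firm covers all variable cost plus $588 of fixed cost; shutting down would lose the full $804.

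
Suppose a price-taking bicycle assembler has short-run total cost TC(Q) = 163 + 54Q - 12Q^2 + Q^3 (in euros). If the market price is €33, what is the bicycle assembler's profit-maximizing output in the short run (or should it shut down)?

Strip out fixed cost: VC = 54Q - 12Q^2 + Q^3. Then AVC = 54 - 12Q + Q^2 and MC = 54 - 24Q + 3Q^2.
The AVC parabola has its vertex at Q = 12/2 = 6, where AVC = 54 - 12·6 + 6^2 = €18.
Since P = €33 ≥ min AVC = €18, price covers variable cost and the firm should produce.
Solving P = MC: 21 - 24Q + 3Q^2 = 0 ⇒ Q = 1 or 7. On the upward-sloping branch, Q* = 7.
Check: AVC at Q = 7 is €19 ≤ P, so revenue covers variable cost.
Profit = P·Q − TC = 33·7 − 296 = -€65, a loss, but smaller than the €163 fixed cost the firm would lose by shutting down.

Produce at Q = 7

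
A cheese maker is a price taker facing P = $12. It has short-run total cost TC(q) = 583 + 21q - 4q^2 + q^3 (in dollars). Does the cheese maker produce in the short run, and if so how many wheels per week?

From TC, MC = TC'(q) = 21 - 8q + 3q^2 and AVC = VC/q = 21 - 4q + q^2.
The AVC parabola has its vertex at q = 4/2 = 2, where AVC = 21 - 4·2 + 2^2 = $17.
With P < min AVC ($12 < $17), every unit sold adds to the loss.
Shutting down limits the loss to fixed cost, $583.

Shut down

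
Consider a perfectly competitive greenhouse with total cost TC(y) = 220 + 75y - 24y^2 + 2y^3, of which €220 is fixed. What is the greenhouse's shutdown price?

€3 per unit

The shutdown price is the minimum of AVC. VC = 75y - 24y^2 + 2y^3, so AVC = 75 - 24y + 2y^2.
At the minimum of AVC, MC = AVC. MC = 75 - 48y + 6y^2; setting MC = AVC gives 4y^2 - 24y = 0, so y = 6. min AVC = 3.
For P < €3 the firm produces nothing.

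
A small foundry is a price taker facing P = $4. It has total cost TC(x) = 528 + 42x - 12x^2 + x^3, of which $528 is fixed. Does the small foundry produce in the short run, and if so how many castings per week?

Variable cost is VC = 42x - 12x^2 + x^3, so AVC = VC/x = 42 - 12x + x^2 and MC = dTC/dx = 42 - 24x + 3x^2.
AVC is minimized where dAVC/dx = -12 + 2x = 0, at x = 6; min AVC = 42 - 12·6 + 6^2 = $6.
With P < min AVC ($4 < $6), every unit sold adds to the loss.
Shutting down limits the loss to fixed cost, $528.

Shut down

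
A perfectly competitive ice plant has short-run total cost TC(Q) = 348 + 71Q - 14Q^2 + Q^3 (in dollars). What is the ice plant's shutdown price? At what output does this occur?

$22 per unit, at Q = 7

Short-run supply begins at min AVC. From VC = 71Q - 14Q^2 + Q^3, AVC = 71 - 14Q + Q^2.
At the minimum of AVC, MC = AVC. MC = 71 - 28Q + 3Q^2; setting MC = AVC gives 2Q^2 - 14Q = 0, so Q = 7. min AVC = 22.
So the shutdown price is $22.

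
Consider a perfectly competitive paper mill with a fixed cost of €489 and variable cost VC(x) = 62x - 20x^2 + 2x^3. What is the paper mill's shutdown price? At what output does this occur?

€12 per unit, at x = 5

The shutdown price is the minimum of AVC. VC = 62x - 20x^2 + 2x^3, so AVC = 62 - 20x + 2x^2.
At the minimum of AVC, MC = AVC. MC = 62 - 40x + 6x^2; setting MC = AVC gives 4x^2 - 20x = 0, so x = 5. min AVC = 12.
The firm shuts down for any P below €12.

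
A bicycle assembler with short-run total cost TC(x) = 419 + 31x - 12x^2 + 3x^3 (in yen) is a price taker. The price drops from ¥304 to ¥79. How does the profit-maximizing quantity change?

Output falls from 7 to 4

AVC = 31 - 12x + 3x^2, minimized at x = 2 where min AVC = ¥19. MC = 31 - 24x + 9x^2.
With P = ¥304 above the shutdown price, P = MC gives x = 7.
At P = ¥79 ≥ min AVC, set P = MC: x = 4. The firm stays open but cuts output.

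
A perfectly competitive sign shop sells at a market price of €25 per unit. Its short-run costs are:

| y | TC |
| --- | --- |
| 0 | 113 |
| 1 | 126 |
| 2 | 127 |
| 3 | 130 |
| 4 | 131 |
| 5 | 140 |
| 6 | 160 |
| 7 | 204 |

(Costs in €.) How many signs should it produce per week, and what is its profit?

Tabulate TR − TC: y=0: -113; y=1: -101; y=2: -77; y=3: -55; y=4: -31; y=5: -15; y=6: -10; y=7: -29.
Profit is maximized at y = 6. AVC there is 47/6 = €7.83 ≤ P, so producing beats shutting down (which would give -€113).

y = 6; profit = -€10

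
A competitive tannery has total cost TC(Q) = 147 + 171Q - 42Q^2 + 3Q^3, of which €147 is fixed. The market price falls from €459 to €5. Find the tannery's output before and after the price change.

Output falls from 12 to 0 (the firm shuts down)

MC = 171 - 84Q + 9Q^2; the shutdown threshold is min AVC = €24 (at Q = 7).
With P = €459 above the shutdown price, P = MC gives Q = 12.
At P = €5 < min AVC = €24, price no longer covers variable cost at any output, so the firm shuts down: Q = 0.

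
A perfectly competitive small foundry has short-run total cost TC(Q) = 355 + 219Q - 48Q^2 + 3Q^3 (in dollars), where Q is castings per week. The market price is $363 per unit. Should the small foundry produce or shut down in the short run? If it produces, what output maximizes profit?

Produce at Q = 12

From TC, MC = TC'(Q) = 219 - 96Q + 9Q^2 and AVC = VC/Q = 219 - 48Q + 3Q^2.
The AVC parabola has its vertex at Q = 48/6 = 8, where AVC = 219 - 48·8 + 3·8^2 = $27.
P = $363 exceeds min AVC = $27, so the firm stays open.
Set P = MC: 363 = 219 - 96Q + 9Q^2 → -144 - 96Q + 9Q^2 = 0. The roots are Q = -4/3 and Q = 12; the profit-maximizing output is on the rising part of MC, so Q* = 12.
Check: AVC at Q = 12 is $75 ≤ P, so revenue covers variable cost.
Profit = P·Q − TC = 363·12 − 1255 = $3101.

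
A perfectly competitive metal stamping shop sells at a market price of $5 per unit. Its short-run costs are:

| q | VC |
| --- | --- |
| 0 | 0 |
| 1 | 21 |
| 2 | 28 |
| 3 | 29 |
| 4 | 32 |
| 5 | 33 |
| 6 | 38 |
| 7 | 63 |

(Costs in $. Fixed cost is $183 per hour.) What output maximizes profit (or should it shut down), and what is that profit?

Compute π = P·q − TC at each output: q=0: -183; q=1: -199; q=2: -201; q=3: -197; q=4: -195; q=5: -191; q=6: -191; q=7: -211.
Profit is highest at q = 0. Equivalently, the lowest AVC in the table is 38/6 ≈ $6.33 at q = 6, and P = $5 falls below it — price never covers variable cost, so the firm shuts down and loses only its fixed cost.

q = 0 (shut down); profit = -$183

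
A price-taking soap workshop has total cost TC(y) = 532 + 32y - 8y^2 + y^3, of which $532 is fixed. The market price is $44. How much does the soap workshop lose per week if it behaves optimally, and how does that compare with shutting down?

AVC = 32 - 8y + y^2 has its minimum $16 at y = 4; price $44 clears that bar, so the firm operates.
With MC = 32 - 16y + 3y^2, P = MC on the upward-sloping part at y* = 6.
TR = 44·6 = 264. TC = 532 + 120 = 652. Profit = 264 − 652 = -$388.
That loss of $388 beats the $532 the firm would lose by shutting down; producing recovers $144 of fixed cost.

Profit = -$388 at y = 6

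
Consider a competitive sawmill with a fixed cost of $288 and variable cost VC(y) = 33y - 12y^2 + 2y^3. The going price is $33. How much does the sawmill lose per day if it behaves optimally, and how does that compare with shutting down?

AVC = 33 - 12y + 2y^2 has its minimum $15 at y = 3; price $33 clears that bar, so the firm operates.
With MC = 33 - 24y + 6y^2, P = MC on the upward-sloping part at y* = 4.
TR = 33·4 = 132. TC = 288 + 68 = 356. Profit = 132 − 356 = -$224.
Shutting down would mean losing the fixed cost of $288, so operating at a loss of $224 is better by $64.

Profit = -$224 at y = 4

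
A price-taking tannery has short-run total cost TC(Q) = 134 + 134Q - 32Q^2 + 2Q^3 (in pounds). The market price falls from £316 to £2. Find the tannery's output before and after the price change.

Output falls from 13 to 0 (the firm shuts down)

MC = 134 - 64Q + 6Q^2; the shutdown threshold is min AVC = £6 (at Q = 8).
At P = £316 ≥ min AVC, set P = MC on the rising branch: Q = 13.
At P = £2 < min AVC = £6, price no longer covers variable cost at any output, so the firm shuts down: Q = 0.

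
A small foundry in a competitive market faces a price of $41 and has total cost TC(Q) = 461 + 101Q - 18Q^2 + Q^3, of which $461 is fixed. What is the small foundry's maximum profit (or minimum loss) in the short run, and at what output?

AVC = 101 - 18Q + Q^2 has its minimum $20 at Q = 9; price $41 clears that bar, so the firm operates.
With MC = 101 - 36Q + 3Q^2, P = MC on the upward-sloping part at Q* = 10.
TR = 41·10 = 410. TC = 461 + 210 = 671. Profit = 410 − 671 = -$261.
By producing, the firm covers all variable cost plus $200 of fixed cost; shutting down would lose the full $461.

Profit = -$261 at Q = 10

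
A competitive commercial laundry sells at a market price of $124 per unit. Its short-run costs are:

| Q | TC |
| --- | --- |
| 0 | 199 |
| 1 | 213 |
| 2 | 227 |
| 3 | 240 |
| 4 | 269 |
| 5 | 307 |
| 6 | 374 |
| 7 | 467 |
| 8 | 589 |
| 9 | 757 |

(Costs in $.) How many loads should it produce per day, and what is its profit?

Q = 8; profit = $403

Tabulate TR − TC: Q=0: -199; Q=1: -89; Q=2: 21; Q=3: 132; Q=4: 227; Q=5: 313; Q=6: 370; Q=7: 401; Q=8: 403; Q=9: 359.
Profit is maximized at Q = 8. AVC there is 390/8 = $48.75 ≤ P, so producing beats shutting down (which would give -$199).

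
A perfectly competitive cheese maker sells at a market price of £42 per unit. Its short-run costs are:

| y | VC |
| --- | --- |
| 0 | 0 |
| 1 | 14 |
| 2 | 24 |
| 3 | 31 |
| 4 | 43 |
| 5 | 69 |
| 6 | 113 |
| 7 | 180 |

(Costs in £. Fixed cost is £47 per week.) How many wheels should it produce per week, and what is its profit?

y = 5; profit = £94

Compute π = P·y − TC at each output: y=0: -47; y=1: -19; y=2: 13; y=3: 48; y=4: 78; y=5: 94; y=6: 92; y=7: 67.
Profit is maximized at y = 5. AVC there is 69/5 = £13.80 ≤ P, so producing beats shutting down (which would give -£47).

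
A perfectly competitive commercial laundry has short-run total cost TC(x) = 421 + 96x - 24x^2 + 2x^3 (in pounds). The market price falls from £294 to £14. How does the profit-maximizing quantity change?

Output falls from 11 to 0 (the firm shuts down)

MC = 96 - 48x + 6x^2; the shutdown threshold is min AVC = £24 (at x = 6).
With P = £294 above the shutdown price, P = MC gives x = 11.
At P = £14 < min AVC = £24, price no longer covers variable cost at any output, so the firm shuts down: x = 0.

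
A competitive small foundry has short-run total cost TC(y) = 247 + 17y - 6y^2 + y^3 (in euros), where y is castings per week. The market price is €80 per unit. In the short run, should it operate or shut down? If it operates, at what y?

Produce at y = 7

From TC, MC = TC'(y) = 17 - 12y + 3y^2 and AVC = VC/y = 17 - 6y + y^2.
AVC is minimized where dAVC/dy = -6 + 2y = 0, at y = 3; min AVC = 17 - 6·3 + 3^2 = €8.
Since P = €80 ≥ min AVC = €8, price covers variable cost and the firm should produce.
Solving P = MC: -63 - 12y + 3y^2 = 0 ⇒ y = -3 or 7. On the upward-sloping branch, y* = 7.
Check: AVC at y = 7 is €24 ≤ P, so revenue covers variable cost.
Profit = P·y − TC = 80·7 − 415 = €145.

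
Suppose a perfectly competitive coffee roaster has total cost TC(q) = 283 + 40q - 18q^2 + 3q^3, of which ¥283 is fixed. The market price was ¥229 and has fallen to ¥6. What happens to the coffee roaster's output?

Output falls from 7 to 0 (the firm shuts down)

AVC = 40 - 18q + 3q^2, minimized at q = 3 where min AVC = ¥13. MC = 40 - 36q + 9q^2.
With P = ¥229 above the shutdown price, P = MC gives q = 7.
At P = ¥6 < min AVC = ¥13, price no longer covers variable cost at any output, so the firm shuts down: q = 0.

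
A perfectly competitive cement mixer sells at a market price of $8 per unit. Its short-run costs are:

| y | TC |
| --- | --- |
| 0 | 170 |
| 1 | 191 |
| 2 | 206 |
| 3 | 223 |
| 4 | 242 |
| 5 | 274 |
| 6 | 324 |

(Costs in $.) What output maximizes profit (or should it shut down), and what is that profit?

Compute π = P·y − TC at each output: y=0: -170; y=1: -183; y=2: -190; y=3: -199; y=4: -210; y=5: -234; y=6: -276.
Profit is highest at y = 0. Equivalently, the lowest AVC in the table is 53/3 ≈ $17.67 at y = 3, and P = $8 falls below it — price never covers variable cost, so the firm shuts down and loses only its fixed cost.

y = 0 (shut down); profit = -$170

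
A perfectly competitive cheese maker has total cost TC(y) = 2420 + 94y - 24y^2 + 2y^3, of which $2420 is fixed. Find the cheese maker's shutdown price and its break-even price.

Shutdown price = min AVC. AVC = 94 - 24y + 2y^2, with vertex at y = 6 and minimum $22.
ATC = 2420/y + 94 - 24y + 2y^2. Setting dATC/dy = −2420/y^2 − 24 + 4y = 0 gives y = 11 (since 4·11^3 − 24·11^2 = 2420).
min ATC = 2420/11 + 94 − 24·11 + 2·11^2 = $292. That is the break-even price.
For $22 ≤ P < $292 the firm produces at a loss; below $22 it shuts down.

Shutdown price = $22; break-even price = $292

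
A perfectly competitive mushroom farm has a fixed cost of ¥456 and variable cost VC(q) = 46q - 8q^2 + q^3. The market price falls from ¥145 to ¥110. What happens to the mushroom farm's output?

MC = 46 - 16q + 3q^2; the shutdown threshold is min AVC = ¥30 (at q = 4).
With P = ¥145 above the shutdown price, P = MC gives q = 9.
At P = ¥110 ≥ min AVC, set P = MC: q = 8. The firm stays open but cuts output.

Output falls from 9 to 8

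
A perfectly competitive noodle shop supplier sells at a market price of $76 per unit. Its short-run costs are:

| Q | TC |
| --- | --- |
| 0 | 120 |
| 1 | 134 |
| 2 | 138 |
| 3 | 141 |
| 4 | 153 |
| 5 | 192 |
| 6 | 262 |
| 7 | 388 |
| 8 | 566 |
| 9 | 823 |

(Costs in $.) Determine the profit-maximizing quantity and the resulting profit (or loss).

Compute π = P·Q − TC at each output: Q=0: -120; Q=1: -58; Q=2: 14; Q=3: 87; Q=4: 151; Q=5: 188; Q=6: 194; Q=7: 144; Q=8: 42; Q=9: -139.
Profit is maximized at Q = 6. AVC there is 142/6 = $23.67 ≤ P, so producing beats shutting down (which would give -$120).

Q = 6; profit = $194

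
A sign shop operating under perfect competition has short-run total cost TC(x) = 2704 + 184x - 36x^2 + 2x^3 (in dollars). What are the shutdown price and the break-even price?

Shutdown price = $22; break-even price = $262

Shutdown price = min AVC. AVC = 184 - 36x + 2x^2, with vertex at x = 9 and minimum $22.
ATC = 2704/x + 184 - 36x + 2x^2. Setting dATC/dx = −2704/x^2 − 36 + 4x = 0 gives x = 13 (since 4·13^3 − 36·13^2 = 2704).
min ATC = 2704/13 + 184 − 36·13 + 2·13^2 = $262. That is the break-even price.
For $22 ≤ P < $262 the firm produces at a loss; below $22 it shuts down.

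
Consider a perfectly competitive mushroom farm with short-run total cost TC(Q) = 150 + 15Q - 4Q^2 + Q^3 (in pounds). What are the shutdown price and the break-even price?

Shutdown price = £11; break-even price = £50

Shutdown price = min AVC. AVC = 15 - 4Q + Q^2, with vertex at Q = 2 and minimum £11.
ATC = 150/Q + 15 - 4Q + Q^2. Setting dATC/dQ = −150/Q^2 − 4 + 2Q = 0 gives Q = 5 (since 2·5^3 − 4·5^2 = 150).
min ATC = 150/5 + 15 − 4·5 + 5^2 = £50. That is the break-even price.
Between these two prices the firm operates at a loss; above £50 it earns a profit.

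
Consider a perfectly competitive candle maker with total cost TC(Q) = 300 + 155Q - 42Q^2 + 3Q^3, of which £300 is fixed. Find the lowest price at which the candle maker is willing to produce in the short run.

£8 per unit

Short-run supply begins at min AVC. From VC = 155Q - 42Q^2 + 3Q^3, AVC = 155 - 42Q + 3Q^2.
dAVC/dQ = -42 + 6Q = 0 gives Q = 7. min AVC = 155 - 42·7 + 3·7^2 = 8.
The firm shuts down for any P below £8.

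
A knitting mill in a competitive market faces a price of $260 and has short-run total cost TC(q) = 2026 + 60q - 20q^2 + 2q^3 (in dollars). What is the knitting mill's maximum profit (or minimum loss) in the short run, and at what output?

Profit = -$26 at q = 10

AVC = 60 - 20q + 2q^2 has its minimum $10 at q = 5; price $260 clears that bar, so the firm operates.
With MC = 60 - 40q + 6q^2, P = MC on the upward-sloping part at q* = 10.
TR = 260·10 = 2600. TC = 2026 + 600 = 2626. Profit = 2600 − 2626 = -$26.
Shutting down would mean losing the fixed cost of $2026, so operating at a loss of $26 is better by $2000.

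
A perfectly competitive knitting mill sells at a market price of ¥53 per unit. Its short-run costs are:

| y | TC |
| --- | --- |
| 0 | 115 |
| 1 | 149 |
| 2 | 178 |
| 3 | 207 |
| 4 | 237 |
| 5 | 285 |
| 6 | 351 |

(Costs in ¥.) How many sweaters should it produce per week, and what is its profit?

Compute π = P·y − TC at each output: y=0: -115; y=1: -96; y=2: -72; y=3: -48; y=4: -25; y=5: -20; y=6: -33.
Profit is maximized at y = 5. AVC there is 170/5 = ¥34 ≤ P, so producing beats shutting down (which would give -¥115).

y = 5; profit = -¥20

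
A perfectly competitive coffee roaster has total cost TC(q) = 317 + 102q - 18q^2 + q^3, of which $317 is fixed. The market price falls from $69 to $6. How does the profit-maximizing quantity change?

Output falls from 11 to 0 (the firm shuts down)

AVC = 102 - 18q + q^2, minimized at q = 9 where min AVC = $21. MC = 102 - 36q + 3q^2.
At P = $69 ≥ min AVC, set P = MC on the rising branch: q = 11.
At P = $6 < min AVC = $21, price no longer covers variable cost at any output, so the firm shuts down: q = 0.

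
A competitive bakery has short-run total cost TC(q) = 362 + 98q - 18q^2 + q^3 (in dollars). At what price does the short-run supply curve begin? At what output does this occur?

Short-run supply begins at min AVC. From VC = 98q - 18q^2 + q^3, AVC = 98 - 18q + q^2.
dAVC/dq = -18 + 2q = 0 gives q = 9. min AVC = 98 - 18·9 + 9^2 = 17.
For P < $17 the firm produces nothing.

$17 per unit, at q = 9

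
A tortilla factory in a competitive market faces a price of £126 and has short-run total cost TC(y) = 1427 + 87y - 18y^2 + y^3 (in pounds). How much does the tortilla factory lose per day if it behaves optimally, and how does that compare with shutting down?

AVC = 87 - 18y + y^2 has its minimum £6 at y = 9; price £126 clears that bar, so the firm operates.
MC = 87 - 36y + 3y^2. Setting P = MC and taking the root on the rising branch gives y* = 13.
TR = 126·13 = 1638. TC = 1427 + 286 = 1713. Profit = 1638 − 1713 = -£75.
Shutting down would mean losing the fixed cost of £1427, so operating at a loss of £75 is better by £1352.

Profit = -£75 at y = 13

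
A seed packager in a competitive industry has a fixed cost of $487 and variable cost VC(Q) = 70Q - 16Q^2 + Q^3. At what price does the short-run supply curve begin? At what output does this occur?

The firm shuts down when price falls below the minimum of average variable cost. AVC = VC/Q = 70 - 16Q + Q^2.
dAVC/dQ = -16 + 2Q = 0 gives Q = 8. min AVC = 70 - 16·8 + 8^2 = 6.
So the shutdown price is $6.

$6 per unit, at Q = 8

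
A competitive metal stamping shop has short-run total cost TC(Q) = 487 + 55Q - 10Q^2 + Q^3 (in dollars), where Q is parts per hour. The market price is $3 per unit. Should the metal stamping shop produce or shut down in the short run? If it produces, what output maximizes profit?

Shut down

From TC, MC = TC'(Q) = 55 - 20Q + 3Q^2 and AVC = VC/Q = 55 - 10Q + Q^2.
AVC is minimized where dAVC/dQ = -10 + 2Q = 0, at Q = 5; min AVC = 55 - 10·5 + 5^2 = $30.
Since P = $3 < min AVC = $30, price fails to cover variable cost at any output.
Best response: produce nothing and absorb the $487 fixed cost.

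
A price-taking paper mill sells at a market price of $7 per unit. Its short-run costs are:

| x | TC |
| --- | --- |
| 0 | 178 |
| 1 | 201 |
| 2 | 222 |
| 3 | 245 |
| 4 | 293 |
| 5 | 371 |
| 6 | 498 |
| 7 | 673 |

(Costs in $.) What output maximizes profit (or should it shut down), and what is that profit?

x = 0 (shut down); profit = -$178

Compute π = P·x − TC at each output: x=0: -178; x=1: -194; x=2: -208; x=3: -224; x=4: -265; x=5: -336; x=6: -456; x=7: -624.
Profit is highest at x = 0. Equivalently, the lowest AVC in the table is 44/2 ≈ $22 at x = 2, and P = $7 falls below it — price never covers variable cost, so the firm shuts down and loses only its fixed cost.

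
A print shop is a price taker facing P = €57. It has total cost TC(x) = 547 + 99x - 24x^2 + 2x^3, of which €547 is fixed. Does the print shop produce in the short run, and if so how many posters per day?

Variable cost is VC = 99x - 24x^2 + 2x^3, so AVC = VC/x = 99 - 24x + 2x^2 and MC = dTC/dx = 99 - 48x + 6x^2.
The AVC parabola has its vertex at x = 24/4 = 6, where AVC = 99 - 24·6 + 2·6^2 = €27.
Because €57 ≥ €27, revenue can cover variable cost; the firm operates.
Set P = MC: 57 = 99 - 48x + 6x^2 → 42 - 48x + 6x^2 = 0. The roots are x = 1 and x = 7; the profit-maximizing output is on the rising part of MC, so x* = 7.
Check: AVC at x = 7 is €29 ≤ P, so revenue covers variable cost.
Profit = P·x − TC = 57·7 − 750 = -€351, a loss, but smaller than the €547 fixed cost the firm would lose by shutting down.

Produce at x = 7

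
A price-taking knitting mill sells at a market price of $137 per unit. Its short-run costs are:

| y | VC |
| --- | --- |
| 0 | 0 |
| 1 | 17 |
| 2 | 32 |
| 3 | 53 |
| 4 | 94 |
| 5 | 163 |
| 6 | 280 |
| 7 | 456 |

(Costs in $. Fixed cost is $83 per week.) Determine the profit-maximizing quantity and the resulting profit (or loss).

Profit at each row (π = 137y − TC): y=0: -83; y=1: 37; y=2: 159; y=3: 275; y=4: 371; y=5: 439; y=6: 459; y=7: 420.
Profit is maximized at y = 6. AVC there is 280/6 = $46.67 ≤ P, so producing beats shutting down (which would give -$83).

y = 6; profit = $459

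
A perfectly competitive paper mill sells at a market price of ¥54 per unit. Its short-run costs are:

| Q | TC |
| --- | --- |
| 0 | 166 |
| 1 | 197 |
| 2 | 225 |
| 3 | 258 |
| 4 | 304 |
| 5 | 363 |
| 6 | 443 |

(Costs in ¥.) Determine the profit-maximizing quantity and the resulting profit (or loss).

Tabulate TR − TC: Q=0: -166; Q=1: -143; Q=2: -117; Q=3: -96; Q=4: -88; Q=5: -93; Q=6: -119.
Profit is maximized at Q = 4. AVC there is 138/4 = ¥34.50 ≤ P, so producing beats shutting down (which would give -¥166).

Q = 4; profit = -¥88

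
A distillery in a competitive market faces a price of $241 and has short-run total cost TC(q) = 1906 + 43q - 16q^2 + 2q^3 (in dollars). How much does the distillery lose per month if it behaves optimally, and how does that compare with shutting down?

Profit = -$286 at q = 9

AVC = 43 - 16q + 2q^2; min AVC = $11 at q = 4. Since P = $241 ≥ min AVC, the firm produces.
MC = 43 - 32q + 6q^2. Setting P = MC and taking the root on the rising branch gives q* = 9.
TR = 241·9 = 2169. TC = 1906 + 549 = 2455. Profit = 2169 − 2455 = -$286.
By producing, the firm covers all variable cost plus $1620 of fixed cost; shutting down would lose the full $1906.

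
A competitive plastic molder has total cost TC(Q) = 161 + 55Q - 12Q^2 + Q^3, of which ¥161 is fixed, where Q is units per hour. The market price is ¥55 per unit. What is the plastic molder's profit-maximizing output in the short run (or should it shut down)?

Produce at Q = 8

Strip out fixed cost: VC = 55Q - 12Q^2 + Q^3. Then AVC = 55 - 12Q + Q^2 and MC = 55 - 24Q + 3Q^2.
The AVC parabola has its vertex at Q = 12/2 = 6, where AVC = 55 - 12·6 + 6^2 = ¥19.
Since P = ¥55 ≥ min AVC = ¥19, price covers variable cost and the firm should produce.
Set P = MC: 55 = 55 - 24Q + 3Q^2 → -24Q + 3Q^2 = 0. The roots are Q = 0 and Q = 8; the profit-maximizing output is on the rising part of MC, so Q* = 8.
Check: AVC at Q = 8 is ¥23 ≤ P, so revenue covers variable cost.
Profit = P·Q − TC = 55·8 − 345 = ¥95.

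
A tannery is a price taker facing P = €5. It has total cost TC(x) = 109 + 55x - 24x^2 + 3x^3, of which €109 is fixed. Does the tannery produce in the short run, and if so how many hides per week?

Shut down

Strip out fixed cost: VC = 55x - 24x^2 + 3x^3. Then AVC = 55 - 24x + 3x^2 and MC = 55 - 48x + 9x^2.
AVC hits its minimum where MC = AVC, at x = 4, giving min AVC = 55 - 24·4 + 3·4^2 = €7.
P = €5 lies below min AVC = €7; no output level covers variable cost.
Best response: produce nothing and absorb the €109 fixed cost.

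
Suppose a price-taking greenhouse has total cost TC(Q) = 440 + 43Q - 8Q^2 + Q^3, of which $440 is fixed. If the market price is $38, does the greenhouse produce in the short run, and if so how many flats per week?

From TC, MC = TC'(Q) = 43 - 16Q + 3Q^2 and AVC = VC/Q = 43 - 8Q + Q^2.
The AVC parabola has its vertex at Q = 8/2 = 4, where AVC = 43 - 8·4 + 4^2 = $27.
Since P = $38 ≥ min AVC = $27, price covers variable cost and the firm should produce.
Set P = MC: 38 = 43 - 16Q + 3Q^2 → 5 - 16Q + 3Q^2 = 0. The roots are Q = 1/3 and Q = 5; the profit-maximizing output is on the rising part of MC, so Q* = 5.
Check: AVC at Q = 5 is $28 ≤ P, so revenue covers variable cost.
Profit = P·Q − TC = 38·5 − 580 = -$390, a loss, but smaller than the $440 fixed cost the firm would lose by shutting down.

Produce at Q = 5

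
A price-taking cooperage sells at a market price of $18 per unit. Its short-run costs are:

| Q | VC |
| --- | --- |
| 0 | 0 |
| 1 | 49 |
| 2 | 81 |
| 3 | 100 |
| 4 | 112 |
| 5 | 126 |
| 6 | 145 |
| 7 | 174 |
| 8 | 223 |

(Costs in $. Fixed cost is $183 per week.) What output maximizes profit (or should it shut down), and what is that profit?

Q = 0 (shut down); profit = -$183

Tabulate TR − TC: Q=0: -183; Q=1: -214; Q=2: -228; Q=3: -229; Q=4: -223; Q=5: -219; Q=6: -220; Q=7: -231; Q=8: -262.
Profit is highest at Q = 0. Equivalently, the lowest AVC in the table is 145/6 ≈ $24.17 at Q = 6, and P = $18 falls below it — price never covers variable cost, so the firm shuts down and loses only its fixed cost.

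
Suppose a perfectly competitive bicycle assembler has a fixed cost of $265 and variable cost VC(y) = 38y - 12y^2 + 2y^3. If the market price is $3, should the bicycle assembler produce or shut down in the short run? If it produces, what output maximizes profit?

Variable cost is VC = 38y - 12y^2 + 2y^3, so AVC = VC/y = 38 - 12y + 2y^2 and MC = dTC/dy = 38 - 24y + 6y^2.
The AVC parabola has its vertex at y = 12/4 = 3, where AVC = 38 - 12·3 + 2·3^2 = $20.
Since P = $3 < min AVC = $20, price fails to cover variable cost at any output.
The firm minimizes its loss by shutting down and losing only its fixed cost of $265.

Shut down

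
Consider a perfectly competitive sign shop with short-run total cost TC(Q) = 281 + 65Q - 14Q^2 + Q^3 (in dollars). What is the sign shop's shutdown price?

$16 per unit

The shutdown price is the minimum of AVC. VC = 65Q - 14Q^2 + Q^3, so AVC = 65 - 14Q + Q^2.
dAVC/dQ = -14 + 2Q = 0 gives Q = 7. min AVC = 65 - 14·7 + 7^2 = 16.
For P < $16 the firm produces nothing.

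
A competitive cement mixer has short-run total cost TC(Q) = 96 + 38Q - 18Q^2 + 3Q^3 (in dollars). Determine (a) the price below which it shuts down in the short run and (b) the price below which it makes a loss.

AVC = 38 - 18Q + 3Q^2; minimized at Q = 3, giving min AVC = $11. That is the shutdown price.
ATC = 96/Q + 38 - 18Q + 3Q^2. Setting dATC/dQ = −96/Q^2 − 18 + 6Q = 0 gives Q = 4 (since 6·4^3 − 18·4^2 = 96).
min ATC = 96/4 + 38 − 18·4 + 3·4^2 = $38. That is the break-even price.
For $11 ≤ P < $38 the firm produces at a loss; below $11 it shuts down.

Shutdown price = $11; break-even price = $38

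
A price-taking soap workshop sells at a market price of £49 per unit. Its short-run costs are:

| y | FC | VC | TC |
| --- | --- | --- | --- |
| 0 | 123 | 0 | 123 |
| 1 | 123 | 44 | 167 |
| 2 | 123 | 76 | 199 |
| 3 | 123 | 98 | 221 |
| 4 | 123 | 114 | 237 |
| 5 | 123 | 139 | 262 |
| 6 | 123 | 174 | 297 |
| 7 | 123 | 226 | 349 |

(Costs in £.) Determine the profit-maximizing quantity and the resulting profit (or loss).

Compute π = P·y − TC at each output: y=0: -123; y=1: -118; y=2: -101; y=3: -74; y=4: -41; y=5: -17; y=6: -3; y=7: -6.
Profit is maximized at y = 6. AVC there is 174/6 = £29 ≤ P, so producing beats shutting down (which would give -£123).

y = 6; profit = -£3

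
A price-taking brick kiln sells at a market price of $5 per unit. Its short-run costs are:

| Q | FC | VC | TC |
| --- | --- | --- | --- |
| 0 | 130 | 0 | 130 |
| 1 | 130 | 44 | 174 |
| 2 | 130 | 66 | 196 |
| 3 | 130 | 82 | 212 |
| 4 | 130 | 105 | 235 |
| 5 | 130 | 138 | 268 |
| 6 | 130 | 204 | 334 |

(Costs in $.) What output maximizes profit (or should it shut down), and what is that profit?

Q = 0 (shut down); profit = -$130

Profit at each row (π = 5Q − TC): Q=0: -130; Q=1: -169; Q=2: -186; Q=3: -197; Q=4: -215; Q=5: -243; Q=6: -304.
Profit is highest at Q = 0. Equivalently, the lowest AVC in the table is 105/4 ≈ $26.25 at Q = 4, and P = $5 falls below it — price never covers variable cost, so the firm shuts down and loses only its fixed cost.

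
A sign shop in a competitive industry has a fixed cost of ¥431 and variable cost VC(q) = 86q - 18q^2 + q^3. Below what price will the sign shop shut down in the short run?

¥5 per unit

Short-run supply begins at min AVC. From VC = 86q - 18q^2 + q^3, AVC = 86 - 18q + q^2.
dAVC/dq = -18 + 2q = 0 gives q = 9. min AVC = 86 - 18·9 + 9^2 = 5.
The firm shuts down for any P below ¥5.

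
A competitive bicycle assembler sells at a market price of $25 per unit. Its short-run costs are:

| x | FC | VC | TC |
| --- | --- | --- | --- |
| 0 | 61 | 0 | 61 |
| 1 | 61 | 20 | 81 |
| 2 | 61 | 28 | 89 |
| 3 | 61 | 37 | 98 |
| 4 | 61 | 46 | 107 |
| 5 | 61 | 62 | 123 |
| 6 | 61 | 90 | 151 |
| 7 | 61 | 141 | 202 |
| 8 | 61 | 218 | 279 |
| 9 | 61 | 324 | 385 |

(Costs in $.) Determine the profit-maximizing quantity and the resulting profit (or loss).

x = 5; profit = $2

Compute π = P·x − TC at each output: x=0: -61; x=1: -56; x=2: -39; x=3: -23; x=4: -7; x=5: 2; x=6: -1; x=7: -27; x=8: -79; x=9: -160.
Profit is maximized at x = 5. AVC there is 62/5 = $12.40 ≤ P, so producing beats shutting down (which would give -$61).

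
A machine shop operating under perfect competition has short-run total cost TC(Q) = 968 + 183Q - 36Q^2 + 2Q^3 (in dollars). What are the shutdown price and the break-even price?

AVC = 183 - 36Q + 2Q^2; minimized at Q = 9, giving min AVC = $21. That is the shutdown price.
ATC = 968/Q + 183 - 36Q + 2Q^2. Setting dATC/dQ = −968/Q^2 − 36 + 4Q = 0 gives Q = 11 (since 4·11^3 − 36·11^2 = 968).
min ATC = 968/11 + 183 − 36·11 + 2·11^2 = $117. That is the break-even price.
For $21 ≤ P < $117 the firm produces at a loss; below $21 it shuts down.

Shutdown price = $21; break-even price = $117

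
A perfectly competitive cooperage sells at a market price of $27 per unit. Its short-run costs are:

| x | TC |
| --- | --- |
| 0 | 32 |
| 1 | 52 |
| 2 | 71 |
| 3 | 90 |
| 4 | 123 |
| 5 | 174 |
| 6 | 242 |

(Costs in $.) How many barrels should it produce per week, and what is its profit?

Tabulate TR − TC: x=0: -32; x=1: -25; x=2: -17; x=3: -9; x=4: -15; x=5: -39; x=6: -80.
Profit is maximized at x = 3. AVC there is 58/3 = $19.33 ≤ P, so producing beats shutting down (which would give -$32).

x = 3; profit = -$9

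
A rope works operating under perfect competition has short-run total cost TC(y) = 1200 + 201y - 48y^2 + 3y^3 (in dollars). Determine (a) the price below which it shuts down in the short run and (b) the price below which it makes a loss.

Shutdown price = min AVC. AVC = 201 - 48y + 3y^2, with vertex at y = 8 and minimum $9.
ATC = 1200/y + 201 - 48y + 3y^2. Setting dATC/dy = −1200/y^2 − 48 + 6y = 0 gives y = 10 (since 6·10^3 − 48·10^2 = 1200).
min ATC = 1200/10 + 201 − 48·10 + 3·10^2 = $141. That is the break-even price.
Between these two prices the firm operates at a loss; above $141 it earns a profit.

Shutdown price = $9; break-even price = $141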